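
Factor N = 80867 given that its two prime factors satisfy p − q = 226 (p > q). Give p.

Since p = q + 226, we have 80867 = q(q + 226), so q² + 226q − 80867 = 0.
Discriminant: 226² + 4·80867 = 51076 + 323468 = 374544; √374544 = 612.
q = (−226 + 612)/2 = 193, and p = q + 226 = 419.
Check: 193 · 419 = 80867.

419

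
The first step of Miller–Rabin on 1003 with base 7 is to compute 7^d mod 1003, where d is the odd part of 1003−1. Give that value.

147

1003 − 1 = 1002 = 2^1 · 501, so d = 501.
7^1 ≡ 7 (mod 1003)
7^2 ≡ 7^2 = 49 ≡ 49 (mod 1003)
7^4 ≡ 49^2 = 2401 ≡ 395 (mod 1003)
7^8 ≡ 395^2 = 156025 ≡ 560 (mod 1003)
7^16 ≡ 560^2 = 313600 ≡ 664 (mod 1003)
7^32 ≡ 664^2 = 440896 ≡ 579 (mod 1003)
7^64 ≡ 579^2 = 335241 ≡ 239 (mod 1003)
7^128 ≡ 239^2 = 57121 ≡ 953 (mod 1003)
7^256 ≡ 953^2 = 908209 ≡ 494 (mod 1003)
501 = 256 + 128 + 64 + 32 + 16 + 4 + 1 in binary powers of 2.
So 7^501 ≡ 494 · 953 · 239 · 579 · 664 · 395 · 7 ≡ 147 (mod 1003).
Squaring chain: 147; never reaches −1, so base 7 is a Miller–Rabin witness that 1003 is composite.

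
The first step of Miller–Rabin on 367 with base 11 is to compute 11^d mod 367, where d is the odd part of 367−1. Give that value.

366

367 − 1 = 366 = 2^1 · 183, so d = 183.
11^1 ≡ 11 (mod 367)
11^2 ≡ 11^2 = 121 ≡ 121 (mod 367)
11^4 ≡ 121^2 = 14641 ≡ 328 (mod 367)
11^8 ≡ 328^2 = 107584 ≡ 53 (mod 367)
11^16 ≡ 53^2 = 2809 ≡ 240 (mod 367)
11^32 ≡ 240^2 = 57600 ≡ 348 (mod 367)
11^64 ≡ 348^2 = 121104 ≡ 361 (mod 367)
11^128 ≡ 361^2 = 130321 ≡ 36 (mod 367)
183 = 128 + 32 + 16 + 4 + 2 + 1 in binary powers of 2.
So 11^183 ≡ 36 · 348 · 240 · 328 · 121 · 11 ≡ 366 (mod 367).
Since 11^d ≡ 366 (mod 367), base 11 does not prove 367 composite.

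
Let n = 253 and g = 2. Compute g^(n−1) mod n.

2^1 ≡ 2 (mod 253)
2^2 ≡ 2^2 = 4 ≡ 4 (mod 253)
2^4 ≡ 4^2 = 16 ≡ 16 (mod 253)
2^8 ≡ 16^2 = 256 ≡ 3 (mod 253)
2^16 ≡ 3^2 = 9 ≡ 9 (mod 253)
2^32 ≡ 9^2 = 81 ≡ 81 (mod 253)
2^64 ≡ 81^2 = 6561 ≡ 236 (mod 253)
2^128 ≡ 236^2 = 55696 ≡ 36 (mod 253)
252 = 128 + 64 + 32 + 16 + 8 + 4 in binary powers of 2.
So 2^252 ≡ 36 · 236 · 81 · 9 · 3 · 16 ≡ 81 (mod 253).
Since 81 ≠ 1, base 2 is a Fermat witness: 253 is composite.

81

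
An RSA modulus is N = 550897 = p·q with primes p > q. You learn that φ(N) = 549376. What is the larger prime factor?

929

φ(n) = (p−1)(q−1) = n − (p+q) + 1, so p + q = 550897 − 549376 + 1 = 1522.
p and q are the roots of t² − 1522t + 550897 = 0.
Discriminant: 1522² − 4·550897 = 2316484 − 2203588 = 112896; √112896 = 336.
q = (1522 − 336)/2 = 593, p = (1522 + 336)/2 = 929.
Check: 593 · 929 = 550897.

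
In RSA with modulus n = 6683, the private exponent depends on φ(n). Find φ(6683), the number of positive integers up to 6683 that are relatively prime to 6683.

6480

Factor: 6683 = 41 · 163.
φ(6683) = (41−1) · (163−1) = 40 · 162 = 6480.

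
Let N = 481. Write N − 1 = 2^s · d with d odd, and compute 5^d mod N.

177

481 − 1 = 480 = 2^5 · 15, so d = 15.
5^1 ≡ 5 (mod 481)
5^2 ≡ 5^2 = 25 ≡ 25 (mod 481)
5^4 ≡ 25^2 = 625 ≡ 144 (mod 481)
5^8 ≡ 144^2 = 20736 ≡ 53 (mod 481)
15 = 8 + 4 + 2 + 1 in binary powers of 2.
So 5^15 ≡ 53 · 144 · 25 · 5 ≡ 177 (mod 481).
Squaring chain: 177 → 64 → 248 → 417 → 248; never reaches −1, so base 5 is a Miller–Rabin witness that 481 is composite.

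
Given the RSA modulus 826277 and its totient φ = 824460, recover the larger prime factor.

911

φ(n) = (p−1)(q−1) = n − (p+q) + 1, so p + q = 826277 − 824460 + 1 = 1818.
p and q are the roots of t² − 1818t + 826277 = 0.
Discriminant: 1818² − 4·826277 = 3305124 − 3305108 = 16; √16 = 4.
q = (1818 − 4)/2 = 907, p = (1818 + 4)/2 = 911.
Check: 907 · 911 = 826277.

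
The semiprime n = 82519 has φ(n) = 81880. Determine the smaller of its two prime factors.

φ(n) = (p−1)(q−1) = n − (p+q) + 1, so p + q = 82519 − 81880 + 1 = 640.
p and q are the roots of t² − 640t + 82519 = 0.
Discriminant: 640² − 4·82519 = 409600 − 330076 = 79524; √79524 = 282.
q = (640 − 282)/2 = 179, p = (640 + 282)/2 = 461.
Check: 179 · 461 = 82519.

179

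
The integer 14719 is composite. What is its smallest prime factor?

41

14719 is odd.
Digit sum 22, not divisible by 3.
Ends in 9: not divisible by 5.
7: 14719 = 7·2102 + 5
11: 14719 = 11·1338 + 1
13: 14719 = 13·1132 + 3
17: 14719 = 17·865 + 14
19: 14719 = 19·774 + 13
23: 14719 = 23·639 + 22
29: 14719 = 29·507 + 16
31: 14719 = 31·474 + 25
37: 14719 = 37·397 + 30
41: 14719 = 41·359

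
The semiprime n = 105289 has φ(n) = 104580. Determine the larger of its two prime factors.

499

φ(n) = (p−1)(q−1) = n − (p+q) + 1, so p + q = 105289 − 104580 + 1 = 710.
p and q are the roots of t² − 710t + 105289 = 0.
Discriminant: 710² − 4·105289 = 504100 − 421156 = 82944; √82944 = 288.
q = (710 − 288)/2 = 211, p = (710 + 288)/2 = 499.
Check: 211 · 499 = 105289.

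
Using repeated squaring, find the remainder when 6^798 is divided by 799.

247

6^1 ≡ 6 (mod 799)
6^2 ≡ 6^2 = 36 ≡ 36 (mod 799)
6^4 ≡ 36^2 = 1296 ≡ 497 (mod 799)
6^8 ≡ 497^2 = 247009 ≡ 118 (mod 799)
6^16 ≡ 118^2 = 13924 ≡ 341 (mod 799)
6^32 ≡ 341^2 = 116281 ≡ 426 (mod 799)
6^64 ≡ 426^2 = 181476 ≡ 103 (mod 799)
6^128 ≡ 103^2 = 10609 ≡ 222 (mod 799)
6^256 ≡ 222^2 = 49284 ≡ 545 (mod 799)
6^512 ≡ 545^2 = 297025 ≡ 596 (mod 799)
798 = 512 + 256 + 16 + 8 + 4 + 2 in binary powers of 2.
So 6^798 ≡ 596 · 545 · 341 · 118 · 497 · 36 ≡ 247 (mod 799).
Since 247 ≠ 1, base 6 is a Fermat witness: 799 is composite.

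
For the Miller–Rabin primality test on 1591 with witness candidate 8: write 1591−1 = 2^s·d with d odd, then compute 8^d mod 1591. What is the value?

290

1591 − 1 = 1590 = 2^1 · 795, so d = 795.
8^1 ≡ 8 (mod 1591)
8^2 ≡ 8^2 = 64 ≡ 64 (mod 1591)
8^4 ≡ 64^2 = 4096 ≡ 914 (mod 1591)
8^8 ≡ 914^2 = 835396 ≡ 121 (mod 1591)
8^16 ≡ 121^2 = 14641 ≡ 322 (mod 1591)
8^32 ≡ 322^2 = 103684 ≡ 269 (mod 1591)
8^64 ≡ 269^2 = 72361 ≡ 766 (mod 1591)
8^128 ≡ 766^2 = 586756 ≡ 1268 (mod 1591)
8^256 ≡ 1268^2 = 1607824 ≡ 914 (mod 1591)
8^512 ≡ 914^2 = 835396 ≡ 121 (mod 1591)
795 = 512 + 256 + 16 + 8 + 2 + 1 in binary powers of 2.
So 8^795 ≡ 121 · 914 · 322 · 121 · 64 · 8 ≡ 290 (mod 1591).
Squaring chain: 290; never reaches −1, so base 8 is a Miller–Rabin witness that 1591 is composite.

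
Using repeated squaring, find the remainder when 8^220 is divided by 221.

118

8^1 ≡ 8 (mod 221)
8^2 ≡ 8^2 = 64 ≡ 64 (mod 221)
8^4 ≡ 64^2 = 4096 ≡ 118 (mod 221)
8^8 ≡ 118^2 = 13924 ≡ 1 (mod 221)
8^16 ≡ 1^2 = 1 ≡ 1 (mod 221)
8^32 ≡ 1^2 = 1 ≡ 1 (mod 221)
8^64 ≡ 1^2 = 1 ≡ 1 (mod 221)
8^128 ≡ 1^2 = 1 ≡ 1 (mod 221)
220 = 128 + 64 + 16 + 8 + 4 in binary powers of 2.
So 8^220 ≡ 1 · 1 · 1 · 1 · 118 ≡ 118 (mod 221).
Since 118 ≠ 1, base 8 is a Fermat witness: 221 is composite.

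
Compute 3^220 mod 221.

3^1 ≡ 3 (mod 221)
3^2 ≡ 3^2 = 9 ≡ 9 (mod 221)
3^4 ≡ 9^2 = 81 ≡ 81 (mod 221)
3^8 ≡ 81^2 = 6561 ≡ 152 (mod 221)
3^16 ≡ 152^2 = 23104 ≡ 120 (mod 221)
3^32 ≡ 120^2 = 14400 ≡ 35 (mod 221)
3^64 ≡ 35^2 = 1225 ≡ 120 (mod 221)
3^128 ≡ 120^2 = 14400 ≡ 35 (mod 221)
220 = 128 + 64 + 16 + 8 + 4 in binary powers of 2.
So 3^220 ≡ 35 · 120 · 120 · 152 · 81 ≡ 55 (mod 221).
Since 55 ≠ 1, base 3 is a Fermat witness: 221 is composite.

55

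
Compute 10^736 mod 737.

10^1 ≡ 10 (mod 737)
10^2 ≡ 10^2 = 100 ≡ 100 (mod 737)
10^4 ≡ 100^2 = 10000 ≡ 419 (mod 737)
10^8 ≡ 419^2 = 175561 ≡ 155 (mod 737)
10^16 ≡ 155^2 = 24025 ≡ 441 (mod 737)
10^32 ≡ 441^2 = 194481 ≡ 650 (mod 737)
10^64 ≡ 650^2 = 422500 ≡ 199 (mod 737)
10^128 ≡ 199^2 = 39601 ≡ 540 (mod 737)
10^256 ≡ 540^2 = 291600 ≡ 485 (mod 737)
10^512 ≡ 485^2 = 235225 ≡ 122 (mod 737)
736 = 512 + 128 + 64 + 32 in binary powers of 2.
So 10^736 ≡ 122 · 540 · 199 · 650 ≡ 23 (mod 737).
Since 23 ≠ 1, base 10 is a Fermat witness: 737 is composite.

23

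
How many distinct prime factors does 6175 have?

3

6175 = 5^2 · 247
247 = 13 · 19
6175 = 5^2 · 13 · 19, which has 3 distinct prime factors.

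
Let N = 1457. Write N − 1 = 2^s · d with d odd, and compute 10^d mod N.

1457 − 1 = 1456 = 2^4 · 91, so d = 91.
10^1 ≡ 10 (mod 1457)
10^2 ≡ 10^2 = 100 ≡ 100 (mod 1457)
10^4 ≡ 100^2 = 10000 ≡ 1258 (mod 1457)
10^8 ≡ 1258^2 = 1582564 ≡ 262 (mod 1457)
10^16 ≡ 262^2 = 68644 ≡ 165 (mod 1457)
10^32 ≡ 165^2 = 27225 ≡ 999 (mod 1457)
10^64 ≡ 999^2 = 998001 ≡ 1413 (mod 1457)
91 = 64 + 16 + 8 + 2 + 1 in binary powers of 2.
So 10^91 ≡ 1413 · 165 · 262 · 100 · 10 ≡ 785 (mod 1457).
Squaring chain: 785 → 1371 → 111 → 665; never reaches −1, so base 10 is a Miller–Rabin witness that 1457 is composite.

785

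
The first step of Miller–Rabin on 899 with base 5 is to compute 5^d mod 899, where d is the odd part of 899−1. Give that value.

614

899 − 1 = 898 = 2^1 · 449, so d = 449.
5^1 ≡ 5 (mod 899)
5^2 ≡ 5^2 = 25 ≡ 25 (mod 899)
5^4 ≡ 25^2 = 625 ≡ 625 (mod 899)
5^8 ≡ 625^2 = 390625 ≡ 459 (mod 899)
5^16 ≡ 459^2 = 210681 ≡ 315 (mod 899)
5^32 ≡ 315^2 = 99225 ≡ 335 (mod 899)
5^64 ≡ 335^2 = 112225 ≡ 749 (mod 899)
5^128 ≡ 749^2 = 561001 ≡ 25 (mod 899)
5^256 ≡ 25^2 = 625 ≡ 625 (mod 899)
449 = 256 + 128 + 64 + 1 in binary powers of 2.
So 5^449 ≡ 625 · 25 · 749 · 5 ≡ 614 (mod 899).
Squaring chain: 614; never reaches −1, so base 5 is a Miller–Rabin witness that 899 is composite.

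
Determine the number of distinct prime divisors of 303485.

303485 = 5 · 60697
60697 = 7 · 8671
8671 = 13 · 667
667 = 23 · 29
303485 = 5 · 7 · 13 · 23 · 29, which has 5 distinct prime factors.

5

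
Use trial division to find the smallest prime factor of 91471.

23

91471 is odd.
Digit sum 22, not divisible by 3.
Ends in 1: not divisible by 5.
7: 91471 = 7·13067 + 2
11: 91471 = 11·8315 + 6
13: 91471 = 13·7036 + 3
17: 91471 = 17·5380 + 11
19: 91471 = 19·4814 + 5
23: 91471 = 23·3977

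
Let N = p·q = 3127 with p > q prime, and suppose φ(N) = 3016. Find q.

53

φ(n) = (p−1)(q−1) = n − (p+q) + 1, so p + q = 3127 − 3016 + 1 = 112.
p and q are the roots of t² − 112t + 3127 = 0.
Discriminant: 112² − 4·3127 = 12544 − 12508 = 36; √36 = 6.
q = (112 − 6)/2 = 53, p = (112 + 6)/2 = 59.
Check: 53 · 59 = 3127.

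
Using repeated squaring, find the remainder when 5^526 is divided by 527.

253

5^1 ≡ 5 (mod 527)
5^2 ≡ 5^2 = 25 ≡ 25 (mod 527)
5^4 ≡ 25^2 = 625 ≡ 98 (mod 527)
5^8 ≡ 98^2 = 9604 ≡ 118 (mod 527)
5^16 ≡ 118^2 = 13924 ≡ 222 (mod 527)
5^32 ≡ 222^2 = 49284 ≡ 273 (mod 527)
5^64 ≡ 273^2 = 74529 ≡ 222 (mod 527)
5^128 ≡ 222^2 = 49284 ≡ 273 (mod 527)
5^256 ≡ 273^2 = 74529 ≡ 222 (mod 527)
5^512 ≡ 222^2 = 49284 ≡ 273 (mod 527)
526 = 512 + 8 + 4 + 2 in binary powers of 2.
So 5^526 ≡ 273 · 118 · 98 · 25 ≡ 253 (mod 527).
Since 253 ≠ 1, base 5 is a Fermat witness: 527 is composite.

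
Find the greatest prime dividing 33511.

47

33511 = 23 · 1457
1457 = 31 · 47
47 is prime.
So 33511 = 23 · 31 · 47; the largest prime factor is 47.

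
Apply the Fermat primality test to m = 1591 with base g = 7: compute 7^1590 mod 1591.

7^1 ≡ 7 (mod 1591)
7^2 ≡ 7^2 = 49 ≡ 49 (mod 1591)
7^4 ≡ 49^2 = 2401 ≡ 810 (mod 1591)
7^8 ≡ 810^2 = 656100 ≡ 608 (mod 1591)
7^16 ≡ 608^2 = 369664 ≡ 552 (mod 1591)
7^32 ≡ 552^2 = 304704 ≡ 823 (mod 1591)
7^64 ≡ 823^2 = 677329 ≡ 1154 (mod 1591)
7^128 ≡ 1154^2 = 1331716 ≡ 49 (mod 1591)
7^256 ≡ 49^2 = 2401 ≡ 810 (mod 1591)
7^512 ≡ 810^2 = 656100 ≡ 608 (mod 1591)
7^1024 ≡ 608^2 = 369664 ≡ 552 (mod 1591)
1590 = 1024 + 512 + 32 + 16 + 4 + 2 in binary powers of 2.
So 7^1590 ≡ 552 · 608 · 823 · 552 · 810 · 49 ≡ 1506 (mod 1591).
Since 1506 ≠ 1, base 7 is a Fermat witness: 1591 is composite.

1506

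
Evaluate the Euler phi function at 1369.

Factor: 1369 = 37^2.
φ(1369) = 37^1·(37−1) = 1332.

1332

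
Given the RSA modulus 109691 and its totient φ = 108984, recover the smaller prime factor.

φ(n) = (p−1)(q−1) = n − (p+q) + 1, so p + q = 109691 − 108984 + 1 = 708.
p and q are the roots of t² − 708t + 109691 = 0.
Discriminant: 708² − 4·109691 = 501264 − 438764 = 62500; √62500 = 250.
q = (708 − 250)/2 = 229, p = (708 + 250)/2 = 479.
Check: 229 · 479 = 109691.

229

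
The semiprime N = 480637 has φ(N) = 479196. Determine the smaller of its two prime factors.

523

φ(n) = (p−1)(q−1) = n − (p+q) + 1, so p + q = 480637 − 479196 + 1 = 1442.
p and q are the roots of t² − 1442t + 480637 = 0.
Discriminant: 1442² − 4·480637 = 2079364 − 1922548 = 156816; √156816 = 396.
q = (1442 − 396)/2 = 523, p = (1442 + 396)/2 = 919.
Check: 523 · 919 = 480637.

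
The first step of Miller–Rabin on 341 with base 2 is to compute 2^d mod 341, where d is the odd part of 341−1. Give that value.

32

341 − 1 = 340 = 2^2 · 85, so d = 85.
2^1 ≡ 2 (mod 341)
2^2 ≡ 2^2 = 4 ≡ 4 (mod 341)
2^4 ≡ 4^2 = 16 ≡ 16 (mod 341)
2^8 ≡ 16^2 = 256 ≡ 256 (mod 341)
2^16 ≡ 256^2 = 65536 ≡ 64 (mod 341)
2^32 ≡ 64^2 = 4096 ≡ 4 (mod 341)
2^64 ≡ 4^2 = 16 ≡ 16 (mod 341)
85 = 64 + 16 + 4 + 1 in binary powers of 2.
So 2^85 ≡ 16 · 64 · 16 · 2 ≡ 32 (mod 341).
Squaring chain: 32 → 1; never reaches −1, so base 2 is a Miller–Rabin witness that 341 is composite.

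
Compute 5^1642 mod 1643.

5^1 ≡ 5 (mod 1643)
5^2 ≡ 5^2 = 25 ≡ 25 (mod 1643)
5^4 ≡ 25^2 = 625 ≡ 625 (mod 1643)
5^8 ≡ 625^2 = 390625 ≡ 1234 (mod 1643)
5^16 ≡ 1234^2 = 1522756 ≡ 1338 (mod 1643)
5^32 ≡ 1338^2 = 1790244 ≡ 1017 (mod 1643)
5^64 ≡ 1017^2 = 1034289 ≡ 842 (mod 1643)
5^128 ≡ 842^2 = 708964 ≡ 831 (mod 1643)
5^256 ≡ 831^2 = 690561 ≡ 501 (mod 1643)
5^512 ≡ 501^2 = 251001 ≡ 1265 (mod 1643)
5^1024 ≡ 1265^2 = 1600225 ≡ 1586 (mod 1643)
1642 = 1024 + 512 + 64 + 32 + 8 + 2 in binary powers of 2.
So 5^1642 ≡ 1586 · 1265 · 842 · 1017 · 1234 · 25 ≡ 594 (mod 1643).
Since 594 ≠ 1, base 5 is a Fermat witness: 1643 is composite.

594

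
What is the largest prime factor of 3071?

3071 = 37 · 83
83 is prime.
So 3071 = 37 · 83; the largest prime factor is 83.

83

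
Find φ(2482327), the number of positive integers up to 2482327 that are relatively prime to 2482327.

2426112

Factor: 2482327 = 97 · 157 · 163.
φ(2482327) = (97−1) · (157−1) · (163−1) = 96 · 156 · 162 = 2426112.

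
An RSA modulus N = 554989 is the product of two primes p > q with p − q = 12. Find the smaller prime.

739

Since p = q + 12, we have 554989 = q(q + 12), so q² + 12q − 554989 = 0.
Discriminant: 12² + 4·554989 = 144 + 2219956 = 2220100; √2220100 = 1490.
q = (−12 + 1490)/2 = 739, and p = q + 12 = 751.
Check: 739 · 751 = 554989.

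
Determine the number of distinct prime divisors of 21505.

4

21505 = 5 · 4301
4301 = 11 · 391
391 = 17 · 23
21505 = 5 · 11 · 17 · 23, which has 4 distinct prime factors.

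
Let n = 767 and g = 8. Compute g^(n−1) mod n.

8^1 ≡ 8 (mod 767)
8^2 ≡ 8^2 = 64 ≡ 64 (mod 767)
8^4 ≡ 64^2 = 4096 ≡ 261 (mod 767)
8^8 ≡ 261^2 = 68121 ≡ 625 (mod 767)
8^16 ≡ 625^2 = 390625 ≡ 222 (mod 767)
8^32 ≡ 222^2 = 49284 ≡ 196 (mod 767)
8^64 ≡ 196^2 = 38416 ≡ 66 (mod 767)
8^128 ≡ 66^2 = 4356 ≡ 521 (mod 767)
8^256 ≡ 521^2 = 271441 ≡ 690 (mod 767)
8^512 ≡ 690^2 = 476100 ≡ 560 (mod 767)
766 = 512 + 128 + 64 + 32 + 16 + 8 + 4 + 2 in binary powers of 2.
So 8^766 ≡ 560 · 521 · 66 · 196 · 222 · 625 · 261 · 64 ≡ 285 (mod 767).
Since 285 ≠ 1, base 8 is a Fermat witness: 767 is composite.

285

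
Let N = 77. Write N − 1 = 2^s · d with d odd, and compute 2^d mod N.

77 − 1 = 76 = 2^2 · 19, so d = 19.
2^1 ≡ 2 (mod 77)
2^2 ≡ 2^2 = 4 ≡ 4 (mod 77)
2^4 ≡ 4^2 = 16 ≡ 16 (mod 77)
2^8 ≡ 16^2 = 256 ≡ 25 (mod 77)
2^16 ≡ 25^2 = 625 ≡ 9 (mod 77)
19 = 16 + 2 + 1 in binary powers of 2.
So 2^19 ≡ 9 · 4 · 2 ≡ 72 (mod 77).
Squaring chain: 72 → 25; never reaches −1, so base 2 is a Miller–Rabin witness that 77 is composite.

72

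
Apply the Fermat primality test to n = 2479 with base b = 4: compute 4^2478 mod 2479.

4^1 ≡ 4 (mod 2479)
4^2 ≡ 4^2 = 16 ≡ 16 (mod 2479)
4^4 ≡ 16^2 = 256 ≡ 256 (mod 2479)
4^8 ≡ 256^2 = 65536 ≡ 1082 (mod 2479)
4^16 ≡ 1082^2 = 1170724 ≡ 636 (mod 2479)
4^32 ≡ 636^2 = 404496 ≡ 419 (mod 2479)
4^64 ≡ 419^2 = 175561 ≡ 2031 (mod 2479)
4^128 ≡ 2031^2 = 4124961 ≡ 2384 (mod 2479)
4^256 ≡ 2384^2 = 5683456 ≡ 1588 (mod 2479)
4^512 ≡ 1588^2 = 2521744 ≡ 601 (mod 2479)
4^1024 ≡ 601^2 = 361201 ≡ 1746 (mod 2479)
4^2048 ≡ 1746^2 = 3048516 ≡ 1825 (mod 2479)
2478 = 2048 + 256 + 128 + 32 + 8 + 4 + 2 in binary powers of 2.
So 4^2478 ≡ 1825 · 1588 · 2384 · 419 · 1082 · 256 · 16 ≡ 935 (mod 2479).
Since 935 ≠ 1, base 4 is a Fermat witness: 2479 is composite.

935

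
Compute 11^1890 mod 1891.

11^1 ≡ 11 (mod 1891)
11^2 ≡ 11^2 = 121 ≡ 121 (mod 1891)
11^4 ≡ 121^2 = 14641 ≡ 1404 (mod 1891)
11^8 ≡ 1404^2 = 1971216 ≡ 794 (mod 1891)
11^16 ≡ 794^2 = 630436 ≡ 733 (mod 1891)
11^32 ≡ 733^2 = 537289 ≡ 245 (mod 1891)
11^64 ≡ 245^2 = 60025 ≡ 1404 (mod 1891)
11^128 ≡ 1404^2 = 1971216 ≡ 794 (mod 1891)
11^256 ≡ 794^2 = 630436 ≡ 733 (mod 1891)
11^512 ≡ 733^2 = 537289 ≡ 245 (mod 1891)
11^1024 ≡ 245^2 = 60025 ≡ 1404 (mod 1891)
1890 = 1024 + 512 + 256 + 64 + 32 + 2 in binary powers of 2.
So 11^1890 ≡ 1404 · 245 · 733 · 1404 · 245 · 121 ≡ 1768 (mod 1891).
Since 1768 ≠ 1, base 11 is a Fermat witness: 1891 is composite.

1768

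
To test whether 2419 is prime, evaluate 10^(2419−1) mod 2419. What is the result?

1697

10^1 ≡ 10 (mod 2419)
10^2 ≡ 10^2 = 100 ≡ 100 (mod 2419)
10^4 ≡ 100^2 = 10000 ≡ 324 (mod 2419)
10^8 ≡ 324^2 = 104976 ≡ 959 (mod 2419)
10^16 ≡ 959^2 = 919681 ≡ 461 (mod 2419)
10^32 ≡ 461^2 = 212521 ≡ 2068 (mod 2419)
10^64 ≡ 2068^2 = 4276624 ≡ 2251 (mod 2419)
10^128 ≡ 2251^2 = 5067001 ≡ 1615 (mod 2419)
10^256 ≡ 1615^2 = 2608225 ≡ 543 (mod 2419)
10^512 ≡ 543^2 = 294849 ≡ 2150 (mod 2419)
10^1024 ≡ 2150^2 = 4622500 ≡ 2210 (mod 2419)
10^2048 ≡ 2210^2 = 4884100 ≡ 139 (mod 2419)
2418 = 2048 + 256 + 64 + 32 + 16 + 2 in binary powers of 2.
So 10^2418 ≡ 139 · 543 · 2251 · 2068 · 461 · 100 ≡ 1697 (mod 2419).
Since 1697 ≠ 1, base 10 is a Fermat witness: 2419 is composite.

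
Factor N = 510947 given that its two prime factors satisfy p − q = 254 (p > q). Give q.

599

Since p = q + 254, we have 510947 = q(q + 254), so q² + 254q − 510947 = 0.
Discriminant: 254² + 4·510947 = 64516 + 2043788 = 2108304; √2108304 = 1452.
q = (−254 + 1452)/2 = 599, and p = q + 254 = 853.
Check: 599 · 853 = 510947.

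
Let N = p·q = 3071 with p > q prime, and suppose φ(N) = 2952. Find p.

83

φ(n) = (p−1)(q−1) = n − (p+q) + 1, so p + q = 3071 − 2952 + 1 = 120.
p and q are the roots of t² − 120t + 3071 = 0.
Discriminant: 120² − 4·3071 = 14400 − 12284 = 2116; √2116 = 46.
q = (120 − 46)/2 = 37, p = (120 + 46)/2 = 83.
Check: 37 · 83 = 3071.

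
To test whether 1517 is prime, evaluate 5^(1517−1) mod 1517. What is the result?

1513

5^1 ≡ 5 (mod 1517)
5^2 ≡ 5^2 = 25 ≡ 25 (mod 1517)
5^4 ≡ 25^2 = 625 ≡ 625 (mod 1517)
5^8 ≡ 625^2 = 390625 ≡ 756 (mod 1517)
5^16 ≡ 756^2 = 571536 ≡ 1144 (mod 1517)
5^32 ≡ 1144^2 = 1308736 ≡ 1082 (mod 1517)
5^64 ≡ 1082^2 = 1170724 ≡ 1117 (mod 1517)
5^128 ≡ 1117^2 = 1247689 ≡ 715 (mod 1517)
5^256 ≡ 715^2 = 511225 ≡ 1513 (mod 1517)
5^512 ≡ 1513^2 = 2289169 ≡ 16 (mod 1517)
5^1024 ≡ 16^2 = 256 ≡ 256 (mod 1517)
1516 = 1024 + 256 + 128 + 64 + 32 + 8 + 4 in binary powers of 2.
So 5^1516 ≡ 256 · 1513 · 715 · 1117 · 1082 · 756 · 625 ≡ 1513 (mod 1517).
Since 1513 ≠ 1, base 5 is a Fermat witness: 1517 is composite.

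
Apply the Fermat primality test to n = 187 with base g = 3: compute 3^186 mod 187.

25

3^1 ≡ 3 (mod 187)
3^2 ≡ 3^2 = 9 ≡ 9 (mod 187)
3^4 ≡ 9^2 = 81 ≡ 81 (mod 187)
3^8 ≡ 81^2 = 6561 ≡ 16 (mod 187)
3^16 ≡ 16^2 = 256 ≡ 69 (mod 187)
3^32 ≡ 69^2 = 4761 ≡ 86 (mod 187)
3^64 ≡ 86^2 = 7396 ≡ 103 (mod 187)
3^128 ≡ 103^2 = 10609 ≡ 137 (mod 187)
186 = 128 + 32 + 16 + 8 + 2 in binary powers of 2.
So 3^186 ≡ 137 · 86 · 69 · 16 · 9 ≡ 25 (mod 187).
Since 25 ≠ 1, base 3 is a Fermat witness: 187 is composite.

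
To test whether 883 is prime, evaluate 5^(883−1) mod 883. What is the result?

1

5^1 ≡ 5 (mod 883)
5^2 ≡ 5^2 = 25 ≡ 25 (mod 883)
5^4 ≡ 25^2 = 625 ≡ 625 (mod 883)
5^8 ≡ 625^2 = 390625 ≡ 339 (mod 883)
5^16 ≡ 339^2 = 114921 ≡ 131 (mod 883)
5^32 ≡ 131^2 = 17161 ≡ 384 (mod 883)
5^64 ≡ 384^2 = 147456 ≡ 878 (mod 883)
5^128 ≡ 878^2 = 770884 ≡ 25 (mod 883)
5^256 ≡ 25^2 = 625 ≡ 625 (mod 883)
5^512 ≡ 625^2 = 390625 ≡ 339 (mod 883)
882 = 512 + 256 + 64 + 32 + 16 + 2 in binary powers of 2.
So 5^882 ≡ 339 · 625 · 878 · 384 · 131 · 25 ≡ 1 (mod 883).
Since the result is 1, base 5 gives no evidence that 883 is composite.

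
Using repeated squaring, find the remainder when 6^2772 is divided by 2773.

789

6^1 ≡ 6 (mod 2773)
6^2 ≡ 6^2 = 36 ≡ 36 (mod 2773)
6^4 ≡ 36^2 = 1296 ≡ 1296 (mod 2773)
6^8 ≡ 1296^2 = 1679616 ≡ 1951 (mod 2773)
6^16 ≡ 1951^2 = 3806401 ≡ 1845 (mod 2773)
6^32 ≡ 1845^2 = 3404025 ≡ 1554 (mod 2773)
6^64 ≡ 1554^2 = 2414916 ≡ 2406 (mod 2773)
6^128 ≡ 2406^2 = 5788836 ≡ 1585 (mod 2773)
6^256 ≡ 1585^2 = 2512225 ≡ 2660 (mod 2773)
6^512 ≡ 2660^2 = 7075600 ≡ 1677 (mod 2773)
6^1024 ≡ 1677^2 = 2812329 ≡ 507 (mod 2773)
6^2048 ≡ 507^2 = 257049 ≡ 1933 (mod 2773)
2772 = 2048 + 512 + 128 + 64 + 16 + 4 in binary powers of 2.
So 6^2772 ≡ 1933 · 1677 · 1585 · 2406 · 1845 · 1296 ≡ 789 (mod 2773).
Since 789 ≠ 1, base 6 is a Fermat witness: 2773 is composite.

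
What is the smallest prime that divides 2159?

2159 is odd.
Digit sum 17, not divisible by 3.
Ends in 9: not divisible by 5.
7: 2159 = 7·308 + 3
11: 2159 = 11·196 + 3
13: 2159 = 13·166 + 1
17: 2159 = 17·127

17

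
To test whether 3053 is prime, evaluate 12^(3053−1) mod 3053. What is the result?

12^1 ≡ 12 (mod 3053)
12^2 ≡ 12^2 = 144 ≡ 144 (mod 3053)
12^4 ≡ 144^2 = 20736 ≡ 2418 (mod 3053)
12^8 ≡ 2418^2 = 5846724 ≡ 229 (mod 3053)
12^16 ≡ 229^2 = 52441 ≡ 540 (mod 3053)
12^32 ≡ 540^2 = 291600 ≡ 1565 (mod 3053)
12^64 ≡ 1565^2 = 2449225 ≡ 719 (mod 3053)
12^128 ≡ 719^2 = 516961 ≡ 1004 (mod 3053)
12^256 ≡ 1004^2 = 1008016 ≡ 526 (mod 3053)
12^512 ≡ 526^2 = 276676 ≡ 1906 (mod 3053)
12^1024 ≡ 1906^2 = 3632836 ≡ 2819 (mod 3053)
12^2048 ≡ 2819^2 = 7946761 ≡ 2855 (mod 3053)
3052 = 2048 + 512 + 256 + 128 + 64 + 32 + 8 + 4 in binary powers of 2.
So 12^3052 ≡ 2855 · 1906 · 526 · 1004 · 719 · 1565 · 229 · 2418 ≡ 522 (mod 3053).
Since 522 ≠ 1, base 12 is a Fermat witness: 3053 is composite.

522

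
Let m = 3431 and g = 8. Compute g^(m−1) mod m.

1687

8^1 ≡ 8 (mod 3431)
8^2 ≡ 8^2 = 64 ≡ 64 (mod 3431)
8^4 ≡ 64^2 = 4096 ≡ 665 (mod 3431)
8^8 ≡ 665^2 = 442225 ≡ 3057 (mod 3431)
8^16 ≡ 3057^2 = 9345249 ≡ 2636 (mod 3431)
8^32 ≡ 2636^2 = 6948496 ≡ 721 (mod 3431)
8^64 ≡ 721^2 = 519841 ≡ 1760 (mod 3431)
8^128 ≡ 1760^2 = 3097600 ≡ 2838 (mod 3431)
8^256 ≡ 2838^2 = 8054244 ≡ 1687 (mod 3431)
8^512 ≡ 1687^2 = 2845969 ≡ 1670 (mod 3431)
8^1024 ≡ 1670^2 = 2788900 ≡ 2928 (mod 3431)
8^2048 ≡ 2928^2 = 8573184 ≡ 2546 (mod 3431)
3430 = 2048 + 1024 + 256 + 64 + 32 + 4 + 2 in binary powers of 2.
So 8^3430 ≡ 2546 · 2928 · 1687 · 1760 · 721 · 665 · 64 ≡ 1687 (mod 3431).
Since 1687 ≠ 1, base 8 is a Fermat witness: 3431 is composite.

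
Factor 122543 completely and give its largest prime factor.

122543 = 31 · 3953
3953 = 59 · 67
67 is prime.
So 122543 = 31 · 59 · 67; the largest prime factor is 67.

67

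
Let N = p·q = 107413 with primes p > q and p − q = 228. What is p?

Since p = q + 228, we have 107413 = q(q + 228), so q² + 228q − 107413 = 0.
Discriminant: 228² + 4·107413 = 51984 + 429652 = 481636; √481636 = 694.
q = (−228 + 694)/2 = 233, and p = q + 228 = 461.
Check: 233 · 461 = 107413.

461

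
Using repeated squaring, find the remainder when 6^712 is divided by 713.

87

6^1 ≡ 6 (mod 713)
6^2 ≡ 6^2 = 36 ≡ 36 (mod 713)
6^4 ≡ 36^2 = 1296 ≡ 583 (mod 713)
6^8 ≡ 583^2 = 339889 ≡ 501 (mod 713)
6^16 ≡ 501^2 = 251001 ≡ 25 (mod 713)
6^32 ≡ 25^2 = 625 ≡ 625 (mod 713)
6^64 ≡ 625^2 = 390625 ≡ 614 (mod 713)
6^128 ≡ 614^2 = 376996 ≡ 532 (mod 713)
6^256 ≡ 532^2 = 283024 ≡ 676 (mod 713)
6^512 ≡ 676^2 = 456976 ≡ 656 (mod 713)
712 = 512 + 128 + 64 + 8 in binary powers of 2.
So 6^712 ≡ 656 · 532 · 614 · 501 ≡ 87 (mod 713).
Since 87 ≠ 1, base 6 is a Fermat witness: 713 is composite.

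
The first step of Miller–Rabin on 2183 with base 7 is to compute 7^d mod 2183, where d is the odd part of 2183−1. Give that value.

2183 − 1 = 2182 = 2^1 · 1091, so d = 1091.
7^1 ≡ 7 (mod 2183)
7^2 ≡ 7^2 = 49 ≡ 49 (mod 2183)
7^4 ≡ 49^2 = 2401 ≡ 218 (mod 2183)
7^8 ≡ 218^2 = 47524 ≡ 1681 (mod 2183)
7^16 ≡ 1681^2 = 2825761 ≡ 959 (mod 2183)
7^32 ≡ 959^2 = 919681 ≡ 638 (mod 2183)
7^64 ≡ 638^2 = 407044 ≡ 1006 (mod 2183)
7^128 ≡ 1006^2 = 1012036 ≡ 1307 (mod 2183)
7^256 ≡ 1307^2 = 1708249 ≡ 1143 (mod 2183)
7^512 ≡ 1143^2 = 1306449 ≡ 1015 (mod 2183)
7^1024 ≡ 1015^2 = 1030225 ≡ 2032 (mod 2183)
1091 = 1024 + 64 + 2 + 1 in binary powers of 2.
So 7^1091 ≡ 2032 · 1006 · 49 · 7 ≡ 86 (mod 2183).
Squaring chain: 86; never reaches −1, so base 7 is a Miller–Rabin witness that 2183 is composite.

86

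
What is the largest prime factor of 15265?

15265 = 5 · 3053
3053 = 43 · 71
71 is prime.
So 15265 = 5 · 43 · 71; the largest prime factor is 71.

71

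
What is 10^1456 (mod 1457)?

754

10^1 ≡ 10 (mod 1457)
10^2 ≡ 10^2 = 100 ≡ 100 (mod 1457)
10^4 ≡ 100^2 = 10000 ≡ 1258 (mod 1457)
10^8 ≡ 1258^2 = 1582564 ≡ 262 (mod 1457)
10^16 ≡ 262^2 = 68644 ≡ 165 (mod 1457)
10^32 ≡ 165^2 = 27225 ≡ 999 (mod 1457)
10^64 ≡ 999^2 = 998001 ≡ 1413 (mod 1457)
10^128 ≡ 1413^2 = 1996569 ≡ 479 (mod 1457)
10^256 ≡ 479^2 = 229441 ≡ 692 (mod 1457)
10^512 ≡ 692^2 = 478864 ≡ 968 (mod 1457)
10^1024 ≡ 968^2 = 937024 ≡ 173 (mod 1457)
1456 = 1024 + 256 + 128 + 32 + 16 in binary powers of 2.
So 10^1456 ≡ 173 · 692 · 479 · 999 · 165 ≡ 754 (mod 1457).
Since 754 ≠ 1, base 10 is a Fermat witness: 1457 is composite.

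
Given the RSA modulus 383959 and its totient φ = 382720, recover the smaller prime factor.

φ(n) = (p−1)(q−1) = n − (p+q) + 1, so p + q = 383959 − 382720 + 1 = 1240.
p and q are the roots of t² − 1240t + 383959 = 0.
Discriminant: 1240² − 4·383959 = 1537600 − 1535836 = 1764; √1764 = 42.
q = (1240 − 42)/2 = 599, p = (1240 + 42)/2 = 641.
Check: 599 · 641 = 383959.

599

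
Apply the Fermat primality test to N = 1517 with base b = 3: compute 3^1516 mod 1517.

81

3^1 ≡ 3 (mod 1517)
3^2 ≡ 3^2 = 9 ≡ 9 (mod 1517)
3^4 ≡ 9^2 = 81 ≡ 81 (mod 1517)
3^8 ≡ 81^2 = 6561 ≡ 493 (mod 1517)
3^16 ≡ 493^2 = 243049 ≡ 329 (mod 1517)
3^32 ≡ 329^2 = 108241 ≡ 534 (mod 1517)
3^64 ≡ 534^2 = 285156 ≡ 1477 (mod 1517)
3^128 ≡ 1477^2 = 2181529 ≡ 83 (mod 1517)
3^256 ≡ 83^2 = 6889 ≡ 821 (mod 1517)
3^512 ≡ 821^2 = 674041 ≡ 493 (mod 1517)
3^1024 ≡ 493^2 = 243049 ≡ 329 (mod 1517)
1516 = 1024 + 256 + 128 + 64 + 32 + 8 + 4 in binary powers of 2.
So 3^1516 ≡ 329 · 821 · 83 · 1477 · 534 · 493 · 81 ≡ 81 (mod 1517).
Since 81 ≠ 1, base 3 is a Fermat witness: 1517 is composite.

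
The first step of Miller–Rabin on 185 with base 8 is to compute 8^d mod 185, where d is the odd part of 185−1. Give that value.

162

185 − 1 = 184 = 2^3 · 23, so d = 23.
8^1 ≡ 8 (mod 185)
8^2 ≡ 8^2 = 64 ≡ 64 (mod 185)
8^4 ≡ 64^2 = 4096 ≡ 26 (mod 185)
8^8 ≡ 26^2 = 676 ≡ 121 (mod 185)
8^16 ≡ 121^2 = 14641 ≡ 26 (mod 185)
23 = 16 + 4 + 2 + 1 in binary powers of 2.
So 8^23 ≡ 26 · 26 · 64 · 8 ≡ 162 (mod 185).
Squaring chain: 162 → 159 → 121; never reaches −1, so base 8 is a Miller–Rabin witness that 185 is composite.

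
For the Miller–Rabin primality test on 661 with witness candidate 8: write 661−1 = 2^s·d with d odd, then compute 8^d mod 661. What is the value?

106

661 − 1 = 660 = 2^2 · 165, so d = 165.
8^1 ≡ 8 (mod 661)
8^2 ≡ 8^2 = 64 ≡ 64 (mod 661)
8^4 ≡ 64^2 = 4096 ≡ 130 (mod 661)
8^8 ≡ 130^2 = 16900 ≡ 375 (mod 661)
8^16 ≡ 375^2 = 140625 ≡ 493 (mod 661)
8^32 ≡ 493^2 = 243049 ≡ 462 (mod 661)
8^64 ≡ 462^2 = 213444 ≡ 602 (mod 661)
8^128 ≡ 602^2 = 362404 ≡ 176 (mod 661)
165 = 128 + 32 + 4 + 1 in binary powers of 2.
So 8^165 ≡ 176 · 462 · 130 · 8 ≡ 106 (mod 661).
Squaring chain: 106 → 660; reaches −1, so base 8 does not prove 661 composite.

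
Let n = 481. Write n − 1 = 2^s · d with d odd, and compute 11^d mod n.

369

481 − 1 = 480 = 2^5 · 15, so d = 15.
11^1 ≡ 11 (mod 481)
11^2 ≡ 11^2 = 121 ≡ 121 (mod 481)
11^4 ≡ 121^2 = 14641 ≡ 211 (mod 481)
11^8 ≡ 211^2 = 44521 ≡ 269 (mod 481)
15 = 8 + 4 + 2 + 1 in binary powers of 2.
So 11^15 ≡ 269 · 211 · 121 · 11 ≡ 369 (mod 481).
Squaring chain: 369 → 38 → 1 → 1 → 1; never reaches −1, so base 11 is a Miller–Rabin witness that 481 is composite.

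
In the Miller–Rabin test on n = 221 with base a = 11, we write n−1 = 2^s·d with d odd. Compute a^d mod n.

54

221 − 1 = 220 = 2^2 · 55, so d = 55.
11^1 ≡ 11 (mod 221)
11^2 ≡ 11^2 = 121 ≡ 121 (mod 221)
11^4 ≡ 121^2 = 14641 ≡ 55 (mod 221)
11^8 ≡ 55^2 = 3025 ≡ 152 (mod 221)
11^16 ≡ 152^2 = 23104 ≡ 120 (mod 221)
11^32 ≡ 120^2 = 14400 ≡ 35 (mod 221)
55 = 32 + 16 + 4 + 2 + 1 in binary powers of 2.
So 11^55 ≡ 35 · 120 · 55 · 121 · 11 ≡ 54 (mod 221).
Squaring chain: 54 → 43; never reaches −1, so base 11 is a Miller–Rabin witness that 221 is composite.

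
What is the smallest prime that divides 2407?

29

2407 is odd.
Digit sum 13, not divisible by 3.
Ends in 7: not divisible by 5.
7: 2407 = 7·343 + 6
11: 2407 = 11·218 + 9
13: 2407 = 13·185 + 2
17: 2407 = 17·141 + 10
19: 2407 = 19·126 + 13
23: 2407 = 23·104 + 15
29: 2407 = 29·83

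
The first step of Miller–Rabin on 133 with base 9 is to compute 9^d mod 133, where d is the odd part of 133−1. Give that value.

106

133 − 1 = 132 = 2^2 · 33, so d = 33.
9^1 ≡ 9 (mod 133)
9^2 ≡ 9^2 = 81 ≡ 81 (mod 133)
9^4 ≡ 81^2 = 6561 ≡ 44 (mod 133)
9^8 ≡ 44^2 = 1936 ≡ 74 (mod 133)
9^16 ≡ 74^2 = 5476 ≡ 23 (mod 133)
9^32 ≡ 23^2 = 529 ≡ 130 (mod 133)
33 = 32 + 1 in binary powers of 2.
So 9^33 ≡ 130 · 9 ≡ 106 (mod 133).
Squaring chain: 106 → 64; never reaches −1, so base 9 is a Miller–Rabin witness that 133 is composite.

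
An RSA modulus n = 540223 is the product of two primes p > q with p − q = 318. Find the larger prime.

911

Since p = q + 318, we have 540223 = q(q + 318), so q² + 318q − 540223 = 0.
Discriminant: 318² + 4·540223 = 101124 + 2160892 = 2262016; √2262016 = 1504.
q = (−318 + 1504)/2 = 593, and p = q + 318 = 911.
Check: 593 · 911 = 540223.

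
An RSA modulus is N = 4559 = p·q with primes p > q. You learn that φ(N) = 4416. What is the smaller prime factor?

47

φ(n) = (p−1)(q−1) = n − (p+q) + 1, so p + q = 4559 − 4416 + 1 = 144.
p and q are the roots of t² − 144t + 4559 = 0.
Discriminant: 144² − 4·4559 = 20736 − 18236 = 2500; √2500 = 50.
q = (144 − 50)/2 = 47, p = (144 + 50)/2 = 97.
Check: 47 · 97 = 4559.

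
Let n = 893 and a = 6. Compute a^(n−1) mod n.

6^1 ≡ 6 (mod 893)
6^2 ≡ 6^2 = 36 ≡ 36 (mod 893)
6^4 ≡ 36^2 = 1296 ≡ 403 (mod 893)
6^8 ≡ 403^2 = 162409 ≡ 776 (mod 893)
6^16 ≡ 776^2 = 602176 ≡ 294 (mod 893)
6^32 ≡ 294^2 = 86436 ≡ 708 (mod 893)
6^64 ≡ 708^2 = 501264 ≡ 291 (mod 893)
6^128 ≡ 291^2 = 84681 ≡ 739 (mod 893)
6^256 ≡ 739^2 = 546121 ≡ 498 (mod 893)
6^512 ≡ 498^2 = 248004 ≡ 643 (mod 893)
892 = 512 + 256 + 64 + 32 + 16 + 8 + 4 in binary powers of 2.
So 6^892 ≡ 643 · 498 · 291 · 708 · 294 · 776 · 403 ≡ 291 (mod 893).
Since 291 ≠ 1, base 6 is a Fermat witness: 893 is composite.

291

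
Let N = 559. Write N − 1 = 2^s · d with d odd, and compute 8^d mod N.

559 − 1 = 558 = 2^1 · 279, so d = 279.
8^1 ≡ 8 (mod 559)
8^2 ≡ 8^2 = 64 ≡ 64 (mod 559)
8^4 ≡ 64^2 = 4096 ≡ 183 (mod 559)
8^8 ≡ 183^2 = 33489 ≡ 508 (mod 559)
8^16 ≡ 508^2 = 258064 ≡ 365 (mod 559)
8^32 ≡ 365^2 = 133225 ≡ 183 (mod 559)
8^64 ≡ 183^2 = 33489 ≡ 508 (mod 559)
8^128 ≡ 508^2 = 258064 ≡ 365 (mod 559)
8^256 ≡ 365^2 = 133225 ≡ 183 (mod 559)
279 = 256 + 16 + 4 + 2 + 1 in binary powers of 2.
So 8^279 ≡ 183 · 365 · 183 · 64 · 8 ≡ 70 (mod 559).
Squaring chain: 70; never reaches −1, so base 8 is a Miller–Rabin witness that 559 is composite.

70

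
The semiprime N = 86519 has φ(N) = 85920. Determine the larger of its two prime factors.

φ(n) = (p−1)(q−1) = n − (p+q) + 1, so p + q = 86519 − 85920 + 1 = 600.
p and q are the roots of t² − 600t + 86519 = 0.
Discriminant: 600² − 4·86519 = 360000 − 346076 = 13924; √13924 = 118.
q = (600 − 118)/2 = 241, p = (600 + 118)/2 = 359.
Check: 241 · 359 = 86519.

359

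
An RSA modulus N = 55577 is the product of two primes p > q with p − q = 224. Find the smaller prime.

Since p = q + 224, we have 55577 = q(q + 224), so q² + 224q − 55577 = 0.
Discriminant: 224² + 4·55577 = 50176 + 222308 = 272484; √272484 = 522.
q = (−224 + 522)/2 = 149, and p = q + 224 = 373.
Check: 149 · 373 = 55577.

149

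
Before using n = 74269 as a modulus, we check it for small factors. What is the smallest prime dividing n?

74269 is odd.
Digit sum 28, not divisible by 3.
Ends in 9: not divisible by 5.
7: 74269 = 7·10609 + 6
11: 74269 = 11·6751 + 8
13: 74269 = 13·5713

13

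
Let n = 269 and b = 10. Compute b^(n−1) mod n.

10^1 ≡ 10 (mod 269)
10^2 ≡ 10^2 = 100 ≡ 100 (mod 269)
10^4 ≡ 100^2 = 10000 ≡ 47 (mod 269)
10^8 ≡ 47^2 = 2209 ≡ 57 (mod 269)
10^16 ≡ 57^2 = 3249 ≡ 21 (mod 269)
10^32 ≡ 21^2 = 441 ≡ 172 (mod 269)
10^64 ≡ 172^2 = 29584 ≡ 263 (mod 269)
10^128 ≡ 263^2 = 69169 ≡ 36 (mod 269)
10^256 ≡ 36^2 = 1296 ≡ 220 (mod 269)
268 = 256 + 8 + 4 in binary powers of 2.
So 10^268 ≡ 220 · 57 · 47 ≡ 1 (mod 269).
Since the result is 1, base 10 gives no evidence that 269 is composite.

1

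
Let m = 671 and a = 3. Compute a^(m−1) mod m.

3^1 ≡ 3 (mod 671)
3^2 ≡ 3^2 = 9 ≡ 9 (mod 671)
3^4 ≡ 9^2 = 81 ≡ 81 (mod 671)
3^8 ≡ 81^2 = 6561 ≡ 522 (mod 671)
3^16 ≡ 522^2 = 272484 ≡ 58 (mod 671)
3^32 ≡ 58^2 = 3364 ≡ 9 (mod 671)
3^64 ≡ 9^2 = 81 ≡ 81 (mod 671)
3^128 ≡ 81^2 = 6561 ≡ 522 (mod 671)
3^256 ≡ 522^2 = 272484 ≡ 58 (mod 671)
3^512 ≡ 58^2 = 3364 ≡ 9 (mod 671)
670 = 512 + 128 + 16 + 8 + 4 + 2 in binary powers of 2.
So 3^670 ≡ 9 · 522 · 58 · 522 · 81 · 9 ≡ 1 (mod 671).
Since the result is 1, base 3 gives no evidence that 671 is composite.

1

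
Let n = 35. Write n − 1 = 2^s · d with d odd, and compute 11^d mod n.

35 − 1 = 34 = 2^1 · 17, so d = 17.
11^1 ≡ 11 (mod 35)
11^2 ≡ 11^2 = 121 ≡ 16 (mod 35)
11^4 ≡ 16^2 = 256 ≡ 11 (mod 35)
11^8 ≡ 11^2 = 121 ≡ 16 (mod 35)
11^16 ≡ 16^2 = 256 ≡ 11 (mod 35)
17 = 16 + 1 in binary powers of 2.
So 11^17 ≡ 11 · 11 ≡ 16 (mod 35).
Squaring chain: 16; never reaches −1, so base 11 is a Miller–Rabin witness that 35 is composite.

16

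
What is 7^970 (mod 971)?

7^1 ≡ 7 (mod 971)
7^2 ≡ 7^2 = 49 ≡ 49 (mod 971)
7^4 ≡ 49^2 = 2401 ≡ 459 (mod 971)
7^8 ≡ 459^2 = 210681 ≡ 945 (mod 971)
7^16 ≡ 945^2 = 893025 ≡ 676 (mod 971)
7^32 ≡ 676^2 = 456976 ≡ 606 (mod 971)
7^64 ≡ 606^2 = 367236 ≡ 198 (mod 971)
7^128 ≡ 198^2 = 39204 ≡ 364 (mod 971)
7^256 ≡ 364^2 = 132496 ≡ 440 (mod 971)
7^512 ≡ 440^2 = 193600 ≡ 371 (mod 971)
970 = 512 + 256 + 128 + 64 + 8 + 2 in binary powers of 2.
So 7^970 ≡ 371 · 440 · 364 · 198 · 945 · 49 ≡ 1 (mod 971).
Since the result is 1, base 7 gives no evidence that 971 is composite.

1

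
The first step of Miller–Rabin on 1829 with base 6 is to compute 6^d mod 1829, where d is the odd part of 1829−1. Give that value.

1829 − 1 = 1828 = 2^2 · 457, so d = 457.
6^1 ≡ 6 (mod 1829)
6^2 ≡ 6^2 = 36 ≡ 36 (mod 1829)
6^4 ≡ 36^2 = 1296 ≡ 1296 (mod 1829)
6^8 ≡ 1296^2 = 1679616 ≡ 594 (mod 1829)
6^16 ≡ 594^2 = 352836 ≡ 1668 (mod 1829)
6^32 ≡ 1668^2 = 2782224 ≡ 315 (mod 1829)
6^64 ≡ 315^2 = 99225 ≡ 459 (mod 1829)
6^128 ≡ 459^2 = 210681 ≡ 346 (mod 1829)
6^256 ≡ 346^2 = 119716 ≡ 831 (mod 1829)
457 = 256 + 128 + 64 + 8 + 1 in binary powers of 2.
So 6^457 ≡ 831 · 346 · 459 · 594 · 6 ≡ 1742 (mod 1829).
Squaring chain: 1742 → 253; never reaches −1, so base 6 is a Miller–Rabin witness that 1829 is composite.

1742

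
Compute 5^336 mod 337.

1

5^1 ≡ 5 (mod 337)
5^2 ≡ 5^2 = 25 ≡ 25 (mod 337)
5^4 ≡ 25^2 = 625 ≡ 288 (mod 337)
5^8 ≡ 288^2 = 82944 ≡ 42 (mod 337)
5^16 ≡ 42^2 = 1764 ≡ 79 (mod 337)
5^32 ≡ 79^2 = 6241 ≡ 175 (mod 337)
5^64 ≡ 175^2 = 30625 ≡ 295 (mod 337)
5^128 ≡ 295^2 = 87025 ≡ 79 (mod 337)
5^256 ≡ 79^2 = 6241 ≡ 175 (mod 337)
336 = 256 + 64 + 16 in binary powers of 2.
So 5^336 ≡ 175 · 295 · 79 ≡ 1 (mod 337).
Since the result is 1, base 5 gives no evidence that 337 is composite.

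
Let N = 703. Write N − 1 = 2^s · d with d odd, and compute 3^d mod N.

702

703 − 1 = 702 = 2^1 · 351, so d = 351.
3^1 ≡ 3 (mod 703)
3^2 ≡ 3^2 = 9 ≡ 9 (mod 703)
3^4 ≡ 9^2 = 81 ≡ 81 (mod 703)
3^8 ≡ 81^2 = 6561 ≡ 234 (mod 703)
3^16 ≡ 234^2 = 54756 ≡ 625 (mod 703)
3^32 ≡ 625^2 = 390625 ≡ 460 (mod 703)
3^64 ≡ 460^2 = 211600 ≡ 700 (mod 703)
3^128 ≡ 700^2 = 490000 ≡ 9 (mod 703)
3^256 ≡ 9^2 = 81 ≡ 81 (mod 703)
351 = 256 + 64 + 16 + 8 + 4 + 2 + 1 in binary powers of 2.
So 3^351 ≡ 81 · 700 · 625 · 234 · 81 · 9 · 3 ≡ 702 (mod 703).
Since 3^d ≡ 702 (mod 703), base 3 does not prove 703 composite.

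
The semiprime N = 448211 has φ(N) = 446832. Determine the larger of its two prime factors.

857

φ(n) = (p−1)(q−1) = n − (p+q) + 1, so p + q = 448211 − 446832 + 1 = 1380.
p and q are the roots of t² − 1380t + 448211 = 0.
Discriminant: 1380² − 4·448211 = 1904400 − 1792844 = 111556; √111556 = 334.
q = (1380 − 334)/2 = 523, p = (1380 + 334)/2 = 857.
Check: 523 · 857 = 448211.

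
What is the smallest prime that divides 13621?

13621 is odd.
Digit sum 13, not divisible by 3.
Ends in 1: not divisible by 5.
7: 13621 = 7·1945 + 6
11: 13621 = 11·1238 + 3
13: 13621 = 13·1047 + 10
17: 13621 = 17·801 + 4
19: 13621 = 19·716 + 17
23: 13621 = 23·592 + 5
29: 13621 = 29·469 + 20
31: 13621 = 31·439 + 12
37: 13621 = 37·368 + 5
41: 13621 = 41·332 + 9
43: 13621 = 43·316 + 33
47: 13621 = 47·289 + 38
53: 13621 = 53·257

53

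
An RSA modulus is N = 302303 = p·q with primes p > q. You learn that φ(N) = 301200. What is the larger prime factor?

φ(n) = (p−1)(q−1) = n − (p+q) + 1, so p + q = 302303 − 301200 + 1 = 1104.
p and q are the roots of t² − 1104t + 302303 = 0.
Discriminant: 1104² − 4·302303 = 1218816 − 1209212 = 9604; √9604 = 98.
q = (1104 − 98)/2 = 503, p = (1104 + 98)/2 = 601.
Check: 503 · 601 = 302303.

601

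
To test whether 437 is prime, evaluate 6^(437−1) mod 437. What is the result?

6^1 ≡ 6 (mod 437)
6^2 ≡ 6^2 = 36 ≡ 36 (mod 437)
6^4 ≡ 36^2 = 1296 ≡ 422 (mod 437)
6^8 ≡ 422^2 = 178084 ≡ 225 (mod 437)
6^16 ≡ 225^2 = 50625 ≡ 370 (mod 437)
6^32 ≡ 370^2 = 136900 ≡ 119 (mod 437)
6^64 ≡ 119^2 = 14161 ≡ 177 (mod 437)
6^128 ≡ 177^2 = 31329 ≡ 302 (mod 437)
6^256 ≡ 302^2 = 91204 ≡ 308 (mod 437)
436 = 256 + 128 + 32 + 16 + 4 in binary powers of 2.
So 6^436 ≡ 308 · 302 · 119 · 370 · 422 ≡ 118 (mod 437).
Since 118 ≠ 1, base 6 is a Fermat witness: 437 is composite.

118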